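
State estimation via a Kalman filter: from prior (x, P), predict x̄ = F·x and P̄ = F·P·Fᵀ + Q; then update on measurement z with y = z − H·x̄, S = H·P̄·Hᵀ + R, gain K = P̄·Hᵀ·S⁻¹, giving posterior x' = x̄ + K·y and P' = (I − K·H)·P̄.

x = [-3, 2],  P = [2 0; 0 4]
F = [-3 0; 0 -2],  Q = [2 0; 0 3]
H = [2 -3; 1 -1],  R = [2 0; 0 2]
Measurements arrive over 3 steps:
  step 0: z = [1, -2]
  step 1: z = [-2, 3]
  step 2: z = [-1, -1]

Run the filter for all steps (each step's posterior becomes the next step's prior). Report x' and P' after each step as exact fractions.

step 0: x' = [-81/241, -90/241], P' = [1920/241 1330/241; 1330/241 969/241]
step 1: x' = [62989/8703, 15328/2901], P' = [782704/60921 25666/2901; 25666/2901 6076/967]
step 2: x' = [-815704/168795, -33548/11253], P' = [34859744/2531925 1600382/168795; 1600382/168795 75620/11253]

step 0: x̄ = F·x = [9, -4]
step 0: P̄ = F·P·Fᵀ + Q = [20 0; 0 19]
step 0: y = z − H·x̄ = [-29, -15]
step 0: S = H·P̄·Hᵀ + R = [253 97; 97 41]
step 0: K = P̄·Hᵀ·S⁻¹ = [-75/241 295/241; -247/482 361/482]
step 0: x' = x̄ + K·y = [-81/241, -90/241]
step 0: P' = (I − K·H)·P̄ = [1920/241 1330/241; 1330/241 969/241]
step 1: x̄ = F·x = [243/241, 180/241]
step 1: P̄ = F·P·Fᵀ + Q = [17762/241 7980/241; 7980/241 4599/241]
step 1: y = z − H·x̄ = [-428/241, 660/241]
step 1: S = H·P̄·Hᵀ + R = [17161/241 9421/241; 9421/241 6883/241]
step 1: K = P̄·Hᵀ·S⁻¹ = [-25775/60921 121859/60921; -1676/2901 3719/2901]
step 1: x' = x̄ + K·y = [62989/8703, 15328/2901]
step 1: P' = (I − K·H)·P̄ = [782704/60921 25666/2901; 25666/2901 6076/967]
step 2: x̄ = F·x = [-62989/2901, -30656/2901]
step 2: P̄ = F·P·Fᵀ + Q = [796242/6769 51332/967; 51332/967 27205/967]
step 2: y = z − H·x̄ = [31109/2901, 29432/2901]
step 2: S = H·P̄·Hᵀ + R = [600533/6769 367169/6769; 367169/6769 281567/6769]
step 2: K = P̄·Hᵀ·S⁻¹ = [-104441/230175 5427007/2531925; -9188/15345 233041/168795]
step 2: x' = x̄ + K·y = [-815704/168795, -33548/11253]
step 2: P' = (I − K·H)·P̄ = [34859744/2531925 1600382/168795; 1600382/168795 75620/11253]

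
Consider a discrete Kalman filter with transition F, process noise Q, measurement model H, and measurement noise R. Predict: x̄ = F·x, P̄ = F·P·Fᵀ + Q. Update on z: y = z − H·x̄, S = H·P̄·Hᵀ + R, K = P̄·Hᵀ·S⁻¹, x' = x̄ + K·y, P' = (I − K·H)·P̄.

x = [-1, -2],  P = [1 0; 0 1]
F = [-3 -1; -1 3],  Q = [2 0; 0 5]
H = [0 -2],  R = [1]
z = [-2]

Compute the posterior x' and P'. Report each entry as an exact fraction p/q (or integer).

x' = [5, 55/61]
P' = [12 0; 0 15/61]

x̄ = F·x = [5, -5]
P̄ = F·P·Fᵀ + Q = [12 0; 0 15]
y = z − H·x̄ = [-12]
S = H·P̄·Hᵀ + R = [61]
K = P̄·Hᵀ·S⁻¹ = [0; -30/61]
x' = x̄ + K·y = [5, 55/61]
P' = (I − K·H)·P̄ = [12 0; 0 15/61]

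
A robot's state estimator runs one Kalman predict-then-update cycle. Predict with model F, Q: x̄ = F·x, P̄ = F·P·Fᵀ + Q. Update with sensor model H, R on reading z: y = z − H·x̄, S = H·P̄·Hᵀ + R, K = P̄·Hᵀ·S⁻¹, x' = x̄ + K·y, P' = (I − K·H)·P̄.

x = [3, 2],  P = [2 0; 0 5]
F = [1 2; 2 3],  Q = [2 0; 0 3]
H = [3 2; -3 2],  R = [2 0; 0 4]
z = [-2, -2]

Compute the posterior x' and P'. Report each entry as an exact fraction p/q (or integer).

x' = [-254/3817, -6459/7634]
P' = [588/3817 -248/3817; -248/3817 1325/3817]

x̄ = F·x = [7, 12]
P̄ = F·P·Fᵀ + Q = [24 34; 34 56]
y = z − H·x̄ = [-47, -5]
S = H·P̄·Hᵀ + R = [850 8; 8 36]
K = P̄·Hᵀ·S⁻¹ = [634/3817 -565/3817; 953/3817 1697/7634]
x' = x̄ + K·y = [-254/3817, -6459/7634]
P' = (I − K·H)·P̄ = [588/3817 -248/3817; -248/3817 1325/3817]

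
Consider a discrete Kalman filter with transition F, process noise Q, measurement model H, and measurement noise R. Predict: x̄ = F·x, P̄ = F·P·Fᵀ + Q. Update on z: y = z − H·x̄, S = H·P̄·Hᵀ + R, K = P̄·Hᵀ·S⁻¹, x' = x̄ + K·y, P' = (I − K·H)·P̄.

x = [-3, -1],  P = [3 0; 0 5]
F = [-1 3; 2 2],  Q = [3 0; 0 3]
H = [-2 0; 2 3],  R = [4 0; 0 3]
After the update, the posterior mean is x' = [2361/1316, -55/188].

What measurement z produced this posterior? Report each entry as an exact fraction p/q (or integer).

z = [-3, 3]

x̄ = F·x = [0, -8]
P̄ = F·P·Fᵀ + Q = [51 24; 24 35]
S = H·P̄·Hᵀ + R = [208 -348; -348 810]
K = P̄·Hᵀ·S⁻¹ = [-613/1316 29/1974; 57/188 15/47]
x' − x̄ = [2361/1316, 1449/188] = K·y
y = (KᵀK)⁻¹·Kᵀ·(x' − x̄) = [-3, 27]
z = y + H·x̄ = [-3, 27] + [0, -24] = [-3, 3]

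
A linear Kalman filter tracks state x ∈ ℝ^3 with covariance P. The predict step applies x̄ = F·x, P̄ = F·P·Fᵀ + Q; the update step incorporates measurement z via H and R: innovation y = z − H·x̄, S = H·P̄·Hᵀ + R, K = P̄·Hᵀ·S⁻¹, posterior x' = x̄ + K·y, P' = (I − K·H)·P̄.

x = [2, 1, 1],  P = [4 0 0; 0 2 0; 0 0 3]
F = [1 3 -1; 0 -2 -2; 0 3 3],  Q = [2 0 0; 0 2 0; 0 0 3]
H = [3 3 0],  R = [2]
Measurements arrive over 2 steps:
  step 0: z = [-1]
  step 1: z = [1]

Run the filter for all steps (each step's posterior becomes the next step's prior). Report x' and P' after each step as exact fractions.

step 0: x' = [1277/335, -1388/335, 2073/335], P' = [5076/335 -5034/335 6984/335; -5034/335 5066/335 -7026/335; 6984/335 -7026/335 12111/335]
step 1: x' = [-200851/199331, 264718/199331, -362292/199331], P' = [2625268/199331 -2593482/199331 3461112/199331; -2593482/199331 2605962/199331 -3479430/199331; 3461112/199331 -3479430/199331 6064431/199331]

step 0: x̄ = F·x = [4, -4, 6]
step 0: P̄ = F·P·Fᵀ + Q = [27 -6 9; -6 22 -30; 9 -30 48]
step 0: y = z − H·x̄ = [-1]
step 0: S = H·P̄·Hᵀ + R = [335]
step 0: K = P̄·Hᵀ·S⁻¹ = [63/335; 48/335; -63/335]
step 0: x' = x̄ + K·y = [1277/335, -1388/335, 2073/335]
step 0: P' = (I − K·H)·P̄ = [5076/335 -5034/335 6984/335; -5034/335 5066/335 -7026/335; 6984/335 -7026/335 12111/335]
step 1: x̄ = F·x = [-992/67, -274/67, 411/67]
step 1: P̄ = F·P·Fᵀ + Q = [12287/67 3606/67 -5409/67; 3606/67 2634/67 -3750/67; -5409/67 -3750/67 5826/67]
step 1: y = z − H·x̄ = [3865/67]
step 1: S = H·P̄·Hᵀ + R = [199331/67]
step 1: K = P̄·Hᵀ·S⁻¹ = [47679/199331; 18720/199331; -27477/199331]
step 1: x' = x̄ + K·y = [-200851/199331, 264718/199331, -362292/199331]
step 1: P' = (I − K·H)·P̄ = [2625268/199331 -2593482/199331 3461112/199331; -2593482/199331 2605962/199331 -3479430/199331; 3461112/199331 -3479430/199331 6064431/199331]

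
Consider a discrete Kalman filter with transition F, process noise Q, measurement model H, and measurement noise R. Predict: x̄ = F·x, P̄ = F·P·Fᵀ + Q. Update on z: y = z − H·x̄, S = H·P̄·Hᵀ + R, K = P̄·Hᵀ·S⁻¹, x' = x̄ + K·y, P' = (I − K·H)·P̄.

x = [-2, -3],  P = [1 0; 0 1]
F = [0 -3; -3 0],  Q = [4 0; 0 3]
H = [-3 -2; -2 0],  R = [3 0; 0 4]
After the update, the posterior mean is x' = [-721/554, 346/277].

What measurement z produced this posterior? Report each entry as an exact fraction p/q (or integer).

z = [2, 3]

x̄ = F·x = [9, 6]
P̄ = F·P·Fᵀ + Q = [13 0; 0 12]
S = H·P̄·Hᵀ + R = [168 78; 78 56]
K = P̄·Hᵀ·S⁻¹ = [-13/277 -221/554; -112/277 156/277]
x' − x̄ = [-5707/554, -1316/277] = K·y
y = (KᵀK)⁻¹·Kᵀ·(x' − x̄) = [41, 21]
z = y + H·x̄ = [41, 21] + [-39, -18] = [2, 3]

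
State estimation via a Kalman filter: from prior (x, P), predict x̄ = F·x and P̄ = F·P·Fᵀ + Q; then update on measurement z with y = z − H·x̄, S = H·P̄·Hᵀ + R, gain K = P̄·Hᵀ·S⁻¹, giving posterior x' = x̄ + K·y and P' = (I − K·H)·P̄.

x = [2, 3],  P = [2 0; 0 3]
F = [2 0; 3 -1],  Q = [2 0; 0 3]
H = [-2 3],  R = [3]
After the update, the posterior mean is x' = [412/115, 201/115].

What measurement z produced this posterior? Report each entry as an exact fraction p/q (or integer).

z = [-2]

x̄ = F·x = [4, 3]
P̄ = F·P·Fᵀ + Q = [10 12; 12 24]
S = H·P̄·Hᵀ + R = [115]
K = P̄·Hᵀ·S⁻¹ = [16/115; 48/115]
x' − x̄ = [-48/115, -144/115] = K·y
y = (KᵀK)⁻¹·Kᵀ·(x' − x̄) = [-3]
z = y + H·x̄ = [-3] + [1] = [-2]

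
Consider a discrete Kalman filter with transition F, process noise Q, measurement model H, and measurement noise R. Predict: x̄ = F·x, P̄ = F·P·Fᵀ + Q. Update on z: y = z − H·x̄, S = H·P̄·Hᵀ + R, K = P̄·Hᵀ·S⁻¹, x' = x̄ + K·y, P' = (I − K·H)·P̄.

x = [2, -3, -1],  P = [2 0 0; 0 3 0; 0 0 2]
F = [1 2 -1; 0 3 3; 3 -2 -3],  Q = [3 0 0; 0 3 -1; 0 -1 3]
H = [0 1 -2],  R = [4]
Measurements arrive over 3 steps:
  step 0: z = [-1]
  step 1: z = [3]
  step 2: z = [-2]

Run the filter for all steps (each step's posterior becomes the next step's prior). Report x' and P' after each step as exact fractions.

step 0: x̄ = F·x = [-3, -12, 15]
step 0: P̄ = F·P·Fᵀ + Q = [19 12 0; 12 48 -37; 0 -37 51]
step 0: y = z − H·x̄ = [41]
step 0: S = H·P̄·Hᵀ + R = [404]
step 0: K = P̄·Hᵀ·S⁻¹ = [3/101; 61/202; -139/404]
step 0: x' = x̄ + K·y = [-180/101, 77/202, 361/404]
step 0: P' = (I − K·H)·P̄ = [1883/101 846/101 417/101; 846/101 1127/101 1005/202; 417/101 1005/202 1283/404]
step 1: x̄ = F·x = [-773/404, 1545/404, -3551/404]
step 1: P̄ = F·P·Fᵀ + Q = [30219/404 44385/404 3901/404; 44385/404 89511/404 -23681/404; 3901/404 -23681/404 52067/404]
step 1: y = z − H·x̄ = [-7435/404]
step 1: S = H·P̄·Hᵀ + R = [394119/404]
step 1: K = P̄·Hᵀ·S⁻¹ = [36583/394119; 12443/35829; -42605/131373]
step 1: x' = x̄ + K·y = [-1427348/394119, -91975/35829, -370637/131373]
step 1: P' = (I − K·H)·P̄ = [26167243/394119 2809574/35829 5126497/131373; 2809574/35829 3722720/35829 612158/11943; 5126497/131373 612158/11943 1150693/43791]
step 2: x̄ = F·x = [-779629/131373, -2123636/131373, 1077139/394119]
step 2: P̄ = F·P·Fᵀ + Q = [23729215/43791 46009874/43791 -34563262/131373; 46009874/43791 91839958/43791 -75251579/131373; -34563262/131373 -75251579/131373 88413319/394119]
step 2: y = z − H·x̄ = [7736948/394119]
step 2: S = H·P̄·Hᵀ + R = [2084808322/394119]
step 2: K = P̄·Hᵀ·S⁻¹ = [310734219/1042404161; 639034548/1042404161; -402581375/2084808322]
step 2: x' = x̄ + K·y = [-86093405/1042404161, -4305511636/1042404161, -1102614709/1042404161]
step 2: P' = (I − K·H)·P̄ = [74869220627/1042404161 87557703558/1042404161 43157383341/1042404161; 87557703558/1042404161 113871399786/1042404161 55657630797/1042404161; 43157383341/1042404161 55657630797/1042404161 56462793547/2084808322]

step 0: x' = [-180/101, 77/202, 361/404], P' = [1883/101 846/101 417/101; 846/101 1127/101 1005/202; 417/101 1005/202 1283/404]
step 1: x' = [-1427348/394119, -91975/35829, -370637/131373], P' = [26167243/394119 2809574/35829 5126497/131373; 2809574/35829 3722720/35829 612158/11943; 5126497/131373 612158/11943 1150693/43791]
step 2: x' = [-86093405/1042404161, -4305511636/1042404161, -1102614709/1042404161], P' = [74869220627/1042404161 87557703558/1042404161 43157383341/1042404161; 87557703558/1042404161 113871399786/1042404161 55657630797/1042404161; 43157383341/1042404161 55657630797/1042404161 56462793547/2084808322]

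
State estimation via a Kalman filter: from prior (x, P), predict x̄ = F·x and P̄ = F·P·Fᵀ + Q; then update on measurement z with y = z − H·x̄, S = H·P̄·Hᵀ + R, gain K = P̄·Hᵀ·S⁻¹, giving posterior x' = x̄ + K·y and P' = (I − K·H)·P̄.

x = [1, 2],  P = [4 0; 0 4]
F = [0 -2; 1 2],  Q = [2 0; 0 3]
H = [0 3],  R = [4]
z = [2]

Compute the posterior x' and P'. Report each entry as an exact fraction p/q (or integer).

x̄ = F·x = [-4, 5]
P̄ = F·P·Fᵀ + Q = [18 -16; -16 23]
y = z − H·x̄ = [-13]
S = H·P̄·Hᵀ + R = [211]
K = P̄·Hᵀ·S⁻¹ = [-48/211; 69/211]
x' = x̄ + K·y = [-220/211, 158/211]
P' = (I − K·H)·P̄ = [1494/211 -64/211; -64/211 92/211]

x' = [-220/211, 158/211]
P' = [1494/211 -64/211; -64/211 92/211]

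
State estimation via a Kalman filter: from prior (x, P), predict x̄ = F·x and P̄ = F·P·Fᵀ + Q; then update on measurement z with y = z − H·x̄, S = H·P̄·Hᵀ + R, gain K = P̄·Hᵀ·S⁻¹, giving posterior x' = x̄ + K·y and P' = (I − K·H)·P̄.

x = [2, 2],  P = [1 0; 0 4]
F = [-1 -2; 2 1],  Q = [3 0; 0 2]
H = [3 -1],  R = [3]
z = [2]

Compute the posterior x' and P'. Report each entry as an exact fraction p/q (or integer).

x̄ = F·x = [-6, 6]
P̄ = F·P·Fᵀ + Q = [20 -10; -10 10]
y = z − H·x̄ = [26]
S = H·P̄·Hᵀ + R = [253]
K = P̄·Hᵀ·S⁻¹ = [70/253; -40/253]
x' = x̄ + K·y = [302/253, 478/253]
P' = (I − K·H)·P̄ = [160/253 270/253; 270/253 930/253]

x' = [302/253, 478/253]
P' = [160/253 270/253; 270/253 930/253]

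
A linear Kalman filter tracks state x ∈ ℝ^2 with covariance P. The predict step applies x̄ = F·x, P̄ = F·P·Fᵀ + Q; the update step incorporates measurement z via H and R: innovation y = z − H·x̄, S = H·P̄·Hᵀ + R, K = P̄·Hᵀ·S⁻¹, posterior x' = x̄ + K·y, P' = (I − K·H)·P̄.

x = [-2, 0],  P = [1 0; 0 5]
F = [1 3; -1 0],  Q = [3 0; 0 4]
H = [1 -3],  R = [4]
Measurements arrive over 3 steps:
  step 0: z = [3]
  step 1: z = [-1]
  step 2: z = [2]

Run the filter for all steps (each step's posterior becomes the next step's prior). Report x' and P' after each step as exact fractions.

step 0: x̄ = F·x = [-2, 2]
step 0: P̄ = F·P·Fᵀ + Q = [49 -1; -1 5]
step 0: y = z − H·x̄ = [11]
step 0: S = H·P̄·Hᵀ + R = [104]
step 0: K = P̄·Hᵀ·S⁻¹ = [1/2; -2/13]
step 0: x' = x̄ + K·y = [7/2, 4/13]
step 0: P' = (I − K·H)·P̄ = [23 7; 7 33/13]
step 1: x̄ = F·x = [115/26, -7/2]
step 1: P̄ = F·P·Fᵀ + Q = [1181/13 -44; -44 27]
step 1: y = z − H·x̄ = [-207/13]
step 1: S = H·P̄·Hᵀ + R = [7824/13]
step 1: K = P̄·Hᵀ·S⁻¹ = [2897/7824; -1625/7824]
step 1: x' = x̄ + K·y = [-3841/2608, -503/2608]
step 1: P' = (I − K·H)·P̄ = [65195/7824 17869/7824; 17869/7824 8123/7824]
step 2: x̄ = F·x = [-2675/1304, 3841/2608]
step 2: P̄ = F·P·Fᵀ + Q = [67247/1956 -59401/3912; -59401/3912 96491/7824]
step 2: y = z − H·x̄ = [22089/2608]
step 2: S = H·P̄·Hᵀ + R = [1881515/7824]
step 2: K = P̄·Hᵀ·S⁻¹ = [625394/1881515; -81655/376303]
step 2: x' = x̄ + K·y = [1437202/1881515, -137384/376303]
step 2: P' = (I − K·H)·P̄ = [14696741/1881515 813011/376303; 813011/376303 379877/376303]

step 0: x' = [7/2, 4/13], P' = [23 7; 7 33/13]
step 1: x' = [-3841/2608, -503/2608], P' = [65195/7824 17869/7824; 17869/7824 8123/7824]
step 2: x' = [1437202/1881515, -137384/376303], P' = [14696741/1881515 813011/376303; 813011/376303 379877/376303]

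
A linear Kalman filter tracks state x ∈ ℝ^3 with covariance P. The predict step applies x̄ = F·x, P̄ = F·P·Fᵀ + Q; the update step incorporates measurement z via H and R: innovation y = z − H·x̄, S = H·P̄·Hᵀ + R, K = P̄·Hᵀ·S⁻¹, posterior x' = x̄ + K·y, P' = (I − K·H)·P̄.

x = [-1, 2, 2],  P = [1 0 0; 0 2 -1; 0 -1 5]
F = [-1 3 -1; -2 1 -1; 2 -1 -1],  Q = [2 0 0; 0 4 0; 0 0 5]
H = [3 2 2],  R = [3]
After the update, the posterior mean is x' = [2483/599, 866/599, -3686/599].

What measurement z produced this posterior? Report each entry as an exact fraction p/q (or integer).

z = [3]

x̄ = F·x = [5, 2, -6]
P̄ = F·P·Fᵀ + Q = [32 17 -1; 17 17 -1; -1 -1 14]
S = H·P̄·Hᵀ + R = [599]
K = P̄·Hᵀ·S⁻¹ = [128/599; 83/599; 23/599]
x' − x̄ = [-512/599, -332/599, -92/599] = K·y
y = (KᵀK)⁻¹·Kᵀ·(x' − x̄) = [-4]
z = y + H·x̄ = [-4] + [7] = [3]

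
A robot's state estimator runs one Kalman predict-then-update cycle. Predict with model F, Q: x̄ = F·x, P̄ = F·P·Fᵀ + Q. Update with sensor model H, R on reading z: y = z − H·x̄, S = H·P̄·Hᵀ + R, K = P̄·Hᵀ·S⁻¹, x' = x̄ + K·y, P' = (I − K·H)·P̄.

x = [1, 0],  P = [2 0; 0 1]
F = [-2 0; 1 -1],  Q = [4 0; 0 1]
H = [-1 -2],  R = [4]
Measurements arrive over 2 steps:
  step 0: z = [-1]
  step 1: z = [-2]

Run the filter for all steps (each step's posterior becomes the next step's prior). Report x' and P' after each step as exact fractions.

step 0: x' = [-7/4, 5/4], P' = [11 -5; -5 3]
step 1: x' = [1/2, 3/8], P' = [112/3 -20; -20 23/2]

step 0: x̄ = F·x = [-2, 1]
step 0: P̄ = F·P·Fᵀ + Q = [12 -4; -4 4]
step 0: y = z − H·x̄ = [-1]
step 0: S = H·P̄·Hᵀ + R = [16]
step 0: K = P̄·Hᵀ·S⁻¹ = [-1/4; -1/4]
step 0: x' = x̄ + K·y = [-7/4, 5/4]
step 0: P' = (I − K·H)·P̄ = [11 -5; -5 3]
step 1: x̄ = F·x = [7/2, -3]
step 1: P̄ = F·P·Fᵀ + Q = [48 -32; -32 25]
step 1: y = z − H·x̄ = [-9/2]
step 1: S = H·P̄·Hᵀ + R = [24]
step 1: K = P̄·Hᵀ·S⁻¹ = [2/3; -3/4]
step 1: x' = x̄ + K·y = [1/2, 3/8]
step 1: P' = (I − K·H)·P̄ = [112/3 -20; -20 23/2]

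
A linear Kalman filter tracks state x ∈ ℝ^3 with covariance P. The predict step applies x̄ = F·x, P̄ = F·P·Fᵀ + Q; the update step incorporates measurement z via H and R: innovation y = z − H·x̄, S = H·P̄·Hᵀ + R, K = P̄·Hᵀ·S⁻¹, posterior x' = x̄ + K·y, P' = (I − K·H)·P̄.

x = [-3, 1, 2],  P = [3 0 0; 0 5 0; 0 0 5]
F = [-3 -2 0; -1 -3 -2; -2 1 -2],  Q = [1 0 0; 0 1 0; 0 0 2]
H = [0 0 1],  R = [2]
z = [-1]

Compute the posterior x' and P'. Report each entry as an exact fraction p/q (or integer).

x̄ = F·x = [7, -4, 3]
P̄ = F·P·Fᵀ + Q = [48 39 8; 39 69 11; 8 11 39]
y = z − H·x̄ = [-4]
S = H·P̄·Hᵀ + R = [41]
K = P̄·Hᵀ·S⁻¹ = [8/41; 11/41; 39/41]
x' = x̄ + K·y = [255/41, -208/41, -33/41]
P' = (I − K·H)·P̄ = [1904/41 1511/41 16/41; 1511/41 2708/41 22/41; 16/41 22/41 78/41]

x' = [255/41, -208/41, -33/41]
P' = [1904/41 1511/41 16/41; 1511/41 2708/41 22/41; 16/41 22/41 78/41]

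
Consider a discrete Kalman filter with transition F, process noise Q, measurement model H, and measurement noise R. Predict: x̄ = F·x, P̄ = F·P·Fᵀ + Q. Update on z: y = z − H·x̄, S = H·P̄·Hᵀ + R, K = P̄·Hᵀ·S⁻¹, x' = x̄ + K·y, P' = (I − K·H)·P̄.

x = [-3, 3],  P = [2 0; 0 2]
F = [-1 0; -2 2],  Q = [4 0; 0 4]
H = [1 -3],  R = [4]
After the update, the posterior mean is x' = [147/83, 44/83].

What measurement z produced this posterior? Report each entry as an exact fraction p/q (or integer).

x̄ = F·x = [3, 12]
P̄ = F·P·Fᵀ + Q = [6 4; 4 20]
S = H·P̄·Hᵀ + R = [166]
K = P̄·Hᵀ·S⁻¹ = [-3/83; -28/83]
x' − x̄ = [-102/83, -952/83] = K·y
y = (KᵀK)⁻¹·Kᵀ·(x' − x̄) = [34]
z = y + H·x̄ = [34] + [-33] = [1]

z = [1]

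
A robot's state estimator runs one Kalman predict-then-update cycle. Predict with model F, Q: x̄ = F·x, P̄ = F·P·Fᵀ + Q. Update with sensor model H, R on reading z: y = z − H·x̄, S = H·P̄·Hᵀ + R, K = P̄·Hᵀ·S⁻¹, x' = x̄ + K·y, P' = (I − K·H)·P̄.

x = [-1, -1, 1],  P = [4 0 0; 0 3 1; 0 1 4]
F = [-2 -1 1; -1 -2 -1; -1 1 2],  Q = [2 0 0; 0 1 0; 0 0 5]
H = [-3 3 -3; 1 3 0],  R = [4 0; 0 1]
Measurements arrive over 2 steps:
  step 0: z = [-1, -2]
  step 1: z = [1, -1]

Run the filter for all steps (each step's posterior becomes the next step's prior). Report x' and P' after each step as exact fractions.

step 0: x̄ = F·x = [4, 2, 2]
step 0: P̄ = F·P·Fᵀ + Q = [23 9 12; 9 25 -15; 12 -15 32]
step 0: y = z − H·x̄ = [11, -12]
step 0: S = H·P̄·Hᵀ + R = [1048 201; 201 303]
step 0: K = P̄·Hᵀ·S⁻¹ = [-11228/92381 68078/277143; 3765/92381 23113/92381; -15666/92381 331/92381]
step 0: x' = x̄ + K·y = [-26296/92381, -51179/92381, 8464/92381]
step 0: P' = (I − K·H)·P̄ = [343037/277143 -30551/92381 -129926/92381; -30551/92381 17888/92381 43419/92381; -129926/92381 43419/92381 194233/92381]
step 1: x̄ = F·x = [112235/92381, 120190/92381, -7955/92381]
step 1: P̄ = F·P·Fᵀ + Q = [3494783/277143 -767597/277143 3708094/277143; -767597/277143 792395/277143 -1282849/277143; 3708094/277143 -1282849/277143 6376658/277143]
step 1: y = z − H·x̄ = [44651/92381, -565186/92381]
step 1: S = H·P̄·Hᵀ + R = [66912272/92381 558049/92381; 558049/92381 6297899/277143]
step 1: K = P̄·Hᵀ·S⁻¹ = [-550572414/4551503825 1007811542/4551503825; 184082187/4551503825 1114318489/4551503825; -774116142/4551503825 104274751/4551503825]
step 1: x' = x̄ + K·y = [-902204471/4551503825, -806794807/4551503825, -1404043063/4551503825]
step 1: P' = (I − K·H)·P̄ = [5557584221/4551503825 -1516590893/4551503825 -6340078562/4551503825; -1516590893/4551503825 876969794/4551503825 2148117771/4551503825; -6340078562/4551503825 2148117771/4551503825 9520351189/4551503825]

step 0: x' = [-26296/92381, -51179/92381, 8464/92381], P' = [343037/277143 -30551/92381 -129926/92381; -30551/92381 17888/92381 43419/92381; -129926/92381 43419/92381 194233/92381]
step 1: x' = [-902204471/4551503825, -806794807/4551503825, -1404043063/4551503825], P' = [5557584221/4551503825 -1516590893/4551503825 -6340078562/4551503825; -1516590893/4551503825 876969794/4551503825 2148117771/4551503825; -6340078562/4551503825 2148117771/4551503825 9520351189/4551503825]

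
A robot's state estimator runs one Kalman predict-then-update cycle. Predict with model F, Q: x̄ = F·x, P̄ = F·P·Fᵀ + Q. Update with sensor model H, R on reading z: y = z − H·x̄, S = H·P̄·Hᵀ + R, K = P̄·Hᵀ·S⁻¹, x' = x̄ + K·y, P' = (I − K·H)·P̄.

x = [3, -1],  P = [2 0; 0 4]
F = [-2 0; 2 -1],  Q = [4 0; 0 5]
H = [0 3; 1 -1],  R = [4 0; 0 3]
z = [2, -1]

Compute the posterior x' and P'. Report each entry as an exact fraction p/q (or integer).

x̄ = F·x = [-6, 7]
P̄ = F·P·Fᵀ + Q = [12 -8; -8 17]
y = z − H·x̄ = [-19, 12]
S = H·P̄·Hᵀ + R = [157 -75; -75 48]
K = P̄·Hᵀ·S⁻¹ = [116/637 1340/1911; 191/637 -100/1911]
x' = x̄ + K·y = [-666/637, 430/637]
P' = (I − K·H)·P̄ = [4484/1911 464/1911; 464/1911 764/1911]

x' = [-666/637, 430/637]
P' = [4484/1911 464/1911; 464/1911 764/1911]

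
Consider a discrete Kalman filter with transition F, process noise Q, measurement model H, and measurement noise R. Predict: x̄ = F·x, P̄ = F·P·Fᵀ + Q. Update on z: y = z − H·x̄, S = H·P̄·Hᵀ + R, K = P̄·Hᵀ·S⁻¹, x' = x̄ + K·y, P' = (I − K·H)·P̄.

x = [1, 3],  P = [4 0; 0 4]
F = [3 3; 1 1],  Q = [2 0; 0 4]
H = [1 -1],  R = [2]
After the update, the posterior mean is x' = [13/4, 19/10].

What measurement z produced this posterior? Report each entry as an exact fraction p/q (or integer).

x̄ = F·x = [12, 4]
P̄ = F·P·Fᵀ + Q = [74 24; 24 12]
S = H·P̄·Hᵀ + R = [40]
K = P̄·Hᵀ·S⁻¹ = [5/4; 3/10]
x' − x̄ = [-35/4, -21/10] = K·y
y = (KᵀK)⁻¹·Kᵀ·(x' − x̄) = [-7]
z = y + H·x̄ = [-7] + [8] = [1]

z = [1]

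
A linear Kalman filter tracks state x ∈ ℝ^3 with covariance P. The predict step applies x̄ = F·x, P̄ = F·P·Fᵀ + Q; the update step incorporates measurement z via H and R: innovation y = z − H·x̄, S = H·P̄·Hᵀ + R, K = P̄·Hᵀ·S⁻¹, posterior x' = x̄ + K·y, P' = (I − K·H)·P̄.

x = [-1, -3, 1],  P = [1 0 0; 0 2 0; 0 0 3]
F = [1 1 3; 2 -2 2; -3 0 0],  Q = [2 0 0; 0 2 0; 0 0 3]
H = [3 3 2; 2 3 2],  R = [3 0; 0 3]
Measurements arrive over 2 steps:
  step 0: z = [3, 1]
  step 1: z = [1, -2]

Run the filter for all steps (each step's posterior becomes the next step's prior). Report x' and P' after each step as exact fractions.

step 0: x' = [-65/71, 24/71, 123/71], P' = [10008/2911 -5976/2911 -3363/2911; -5976/2911 18270/2911 -19416/2911; -3363/2911 -19416/2911 33405/2911]
step 1: x' = [10514093/5012414, -10652476/2506207, 17671883/5012414], P' = [51793713/25062070 -50784834/12531035 89420817/25062070; -50784834/12531035 240401134/12531035 -294219426/12531035; 89420817/25062070 -294219426/12531035 769278093/25062070]

step 0: x̄ = F·x = [-1, 6, 3]
step 0: P̄ = F·P·Fᵀ + Q = [32 16 -3; 16 26 -6; -3 -6 12]
step 0: y = z − H·x̄ = [-18, -21]
step 0: S = H·P̄·Hᵀ + R = [753 612; 612 509]
step 0: K = P̄·Hᵀ·S⁻¹ = [1790/2911 -1546/2911; -650/2911 1342/2911; -509/2911 612/2911]
step 0: x' = x̄ + K·y = [-65/71, 24/71, 123/71]
step 0: P' = (I − K·H)·P̄ = [10008/2911 -5976/2911 -3363/2911; -5976/2911 18270/2911 -19416/2911; -3363/2911 -19416/2911 33405/2911]
step 1: x̄ = F·x = [328/71, 68/71, 195/71]
step 1: P̄ = F·P·Fᵀ + Q = [186119/2911 234666/2911 18171/2911; 234666/2911 428786/2911 -75726/2911; 18171/2911 -75726/2911 98805/2911]
step 1: y = z − H·x̄ = [-1507/71, -1392/71]
step 1: S = H·P̄·Hᵀ + R = [9471426/2911 8163996/2911; 8163996/2911 7060151/2911]
step 1: K = P̄·Hᵀ·S⁻¹ = [9837923/25062070 -3713324/12531035; -6529984/12531035 10398294/12531035; 13834027/25062070 -7986456/12531035]
step 1: x' = x̄ + K·y = [10514093/5012414, -10652476/2506207, 17671883/5012414]
step 1: P' = (I − K·H)·P̄ = [51793713/25062070 -50784834/12531035 89420817/25062070; -50784834/12531035 240401134/12531035 -294219426/12531035; 89420817/25062070 -294219426/12531035 769278093/25062070]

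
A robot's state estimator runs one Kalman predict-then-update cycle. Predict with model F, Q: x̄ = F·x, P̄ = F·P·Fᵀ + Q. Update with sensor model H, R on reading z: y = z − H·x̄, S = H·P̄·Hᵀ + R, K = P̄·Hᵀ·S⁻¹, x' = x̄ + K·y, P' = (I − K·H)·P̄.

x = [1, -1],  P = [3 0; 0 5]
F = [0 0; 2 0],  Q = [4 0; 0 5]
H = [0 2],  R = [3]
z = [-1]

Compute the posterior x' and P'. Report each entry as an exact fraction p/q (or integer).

x̄ = F·x = [0, 2]
P̄ = F·P·Fᵀ + Q = [4 0; 0 17]
y = z − H·x̄ = [-5]
S = H·P̄·Hᵀ + R = [71]
K = P̄·Hᵀ·S⁻¹ = [0; 34/71]
x' = x̄ + K·y = [0, -28/71]
P' = (I − K·H)·P̄ = [4 0; 0 51/71]

x' = [0, -28/71]
P' = [4 0; 0 51/71]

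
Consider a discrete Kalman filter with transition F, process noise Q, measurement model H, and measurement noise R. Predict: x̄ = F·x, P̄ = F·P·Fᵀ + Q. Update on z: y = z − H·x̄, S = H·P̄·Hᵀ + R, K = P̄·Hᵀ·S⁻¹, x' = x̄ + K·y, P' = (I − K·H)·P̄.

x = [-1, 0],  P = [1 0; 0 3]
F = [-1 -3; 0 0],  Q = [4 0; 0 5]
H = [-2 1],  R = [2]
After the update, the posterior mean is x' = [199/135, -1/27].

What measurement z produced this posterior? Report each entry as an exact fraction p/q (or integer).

z = [-3]

x̄ = F·x = [1, 0]
P̄ = F·P·Fᵀ + Q = [32 0; 0 5]
S = H·P̄·Hᵀ + R = [135]
K = P̄·Hᵀ·S⁻¹ = [-64/135; 1/27]
x' − x̄ = [64/135, -1/27] = K·y
y = (KᵀK)⁻¹·Kᵀ·(x' − x̄) = [-1]
z = y + H·x̄ = [-1] + [-2] = [-3]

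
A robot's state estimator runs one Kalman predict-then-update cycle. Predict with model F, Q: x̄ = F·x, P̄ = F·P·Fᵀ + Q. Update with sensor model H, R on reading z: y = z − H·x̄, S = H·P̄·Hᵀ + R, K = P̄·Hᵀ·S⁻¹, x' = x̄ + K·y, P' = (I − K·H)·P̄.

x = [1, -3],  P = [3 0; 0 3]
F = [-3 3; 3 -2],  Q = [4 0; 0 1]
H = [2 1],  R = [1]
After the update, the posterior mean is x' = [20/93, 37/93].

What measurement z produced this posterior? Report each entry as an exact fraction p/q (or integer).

z = [1]

x̄ = F·x = [-12, 9]
P̄ = F·P·Fᵀ + Q = [58 -45; -45 40]
S = H·P̄·Hᵀ + R = [93]
K = P̄·Hᵀ·S⁻¹ = [71/93; -50/93]
x' − x̄ = [1136/93, -800/93] = K·y
y = (KᵀK)⁻¹·Kᵀ·(x' − x̄) = [16]
z = y + H·x̄ = [16] + [-15] = [1]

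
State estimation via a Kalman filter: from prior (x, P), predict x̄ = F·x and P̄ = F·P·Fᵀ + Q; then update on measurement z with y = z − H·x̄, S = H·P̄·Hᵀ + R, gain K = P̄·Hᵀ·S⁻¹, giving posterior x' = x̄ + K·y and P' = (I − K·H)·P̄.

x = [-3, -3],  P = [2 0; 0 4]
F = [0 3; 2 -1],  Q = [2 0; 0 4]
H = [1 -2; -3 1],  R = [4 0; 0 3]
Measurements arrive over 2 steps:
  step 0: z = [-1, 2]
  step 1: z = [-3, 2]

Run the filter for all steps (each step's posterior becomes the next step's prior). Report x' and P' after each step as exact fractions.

step 0: x' = [-2523/2297, -1511/2297], P' = [3940/6891 1368/2297; 1368/2297 3048/2297]
step 1: x' = [-4941527/8522727, 1852429/2840909], P' = [4588564/8522727 1498920/2840909; 1498920/2840909 3331932/2840909]

step 0: x̄ = F·x = [-9, -3]
step 0: P̄ = F·P·Fᵀ + Q = [38 -12; -12 16]
step 0: y = z − H·x̄ = [2, -22]
step 0: S = H·P̄·Hᵀ + R = [154 -230; -230 433]
step 0: K = P̄·Hᵀ·S⁻¹ = [-1067/6891 -2572/6891; -1182/2297 -352/2297]
step 0: x' = x̄ + K·y = [-2523/2297, -1511/2297]
step 0: P' = (I − K·H)·P̄ = [3940/6891 1368/2297; 1368/2297 3048/2297]
step 1: x̄ = F·x = [-4533/2297, -3535/2297]
step 1: P̄ = F·P·Fᵀ + Q = [32026/2297 -936/2297; -936/2297 36052/6891]
step 1: y = z − H·x̄ = [-9428/2297, -5470/2297]
step 1: S = H·P̄·Hᵀ + R = [279082/6891 -379994/6891; -379994/6891 938275/6891]
step 1: K = P̄·Hᵀ·S⁻¹ = [-1101239/8522727 -3089644/8522727; -1291236/2840909 -388276/2840909]
step 1: x' = x̄ + K·y = [-4941527/8522727, 1852429/2840909]
step 1: P' = (I − K·H)·P̄ = [4588564/8522727 1498920/2840909; 1498920/2840909 3331932/2840909]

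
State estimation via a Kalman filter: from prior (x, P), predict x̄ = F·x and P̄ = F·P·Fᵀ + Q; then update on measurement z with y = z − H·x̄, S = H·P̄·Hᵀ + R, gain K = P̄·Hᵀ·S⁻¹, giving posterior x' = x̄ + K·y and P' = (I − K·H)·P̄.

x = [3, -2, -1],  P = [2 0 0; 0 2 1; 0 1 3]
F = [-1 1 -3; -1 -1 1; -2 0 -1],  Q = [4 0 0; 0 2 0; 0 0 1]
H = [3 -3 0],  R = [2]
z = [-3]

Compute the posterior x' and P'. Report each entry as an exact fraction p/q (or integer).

x' = [-569/208, -181/104, -1085/208]
P' = [415/104 199/52 483/104; 199/52 101/26 239/52; 483/104 239/52 1023/104]

x̄ = F·x = [-2, -2, -5]
P̄ = F·P·Fᵀ + Q = [29 -5 12; -5 7 2; 12 2 12]
y = z − H·x̄ = [-3]
S = H·P̄·Hᵀ + R = [416]
K = P̄·Hᵀ·S⁻¹ = [51/208; -9/104; 15/208]
x' = x̄ + K·y = [-569/208, -181/104, -1085/208]
P' = (I − K·H)·P̄ = [415/104 199/52 483/104; 199/52 101/26 239/52; 483/104 239/52 1023/104]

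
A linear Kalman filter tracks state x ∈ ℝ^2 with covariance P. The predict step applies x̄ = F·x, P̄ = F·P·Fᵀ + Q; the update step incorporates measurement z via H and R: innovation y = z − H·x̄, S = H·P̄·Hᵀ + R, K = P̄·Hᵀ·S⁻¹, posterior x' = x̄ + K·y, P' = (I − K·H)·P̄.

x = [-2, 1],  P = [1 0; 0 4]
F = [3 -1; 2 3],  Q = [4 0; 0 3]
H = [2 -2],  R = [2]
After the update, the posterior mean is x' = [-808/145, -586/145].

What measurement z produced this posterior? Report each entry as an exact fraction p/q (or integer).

x̄ = F·x = [-7, -1]
P̄ = F·P·Fᵀ + Q = [17 -6; -6 43]
S = H·P̄·Hᵀ + R = [290]
K = P̄·Hᵀ·S⁻¹ = [23/145; -49/145]
x' − x̄ = [207/145, -441/145] = K·y
y = (KᵀK)⁻¹·Kᵀ·(x' − x̄) = [9]
z = y + H·x̄ = [9] + [-12] = [-3]

z = [-3]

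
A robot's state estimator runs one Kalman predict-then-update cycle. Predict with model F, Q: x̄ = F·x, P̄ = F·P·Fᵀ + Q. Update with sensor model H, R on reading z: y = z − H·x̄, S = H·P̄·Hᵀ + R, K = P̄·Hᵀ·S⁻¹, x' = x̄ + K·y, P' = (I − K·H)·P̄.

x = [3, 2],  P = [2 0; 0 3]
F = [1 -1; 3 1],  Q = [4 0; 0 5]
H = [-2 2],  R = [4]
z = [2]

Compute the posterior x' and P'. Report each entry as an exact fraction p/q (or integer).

x' = [14/5, 41/10]
P' = [39/5 38/5; 38/5 251/30]

x̄ = F·x = [1, 11]
P̄ = F·P·Fᵀ + Q = [9 3; 3 26]
y = z − H·x̄ = [-18]
S = H·P̄·Hᵀ + R = [120]
K = P̄·Hᵀ·S⁻¹ = [-1/10; 23/60]
x' = x̄ + K·y = [14/5, 41/10]
P' = (I − K·H)·P̄ = [39/5 38/5; 38/5 251/30]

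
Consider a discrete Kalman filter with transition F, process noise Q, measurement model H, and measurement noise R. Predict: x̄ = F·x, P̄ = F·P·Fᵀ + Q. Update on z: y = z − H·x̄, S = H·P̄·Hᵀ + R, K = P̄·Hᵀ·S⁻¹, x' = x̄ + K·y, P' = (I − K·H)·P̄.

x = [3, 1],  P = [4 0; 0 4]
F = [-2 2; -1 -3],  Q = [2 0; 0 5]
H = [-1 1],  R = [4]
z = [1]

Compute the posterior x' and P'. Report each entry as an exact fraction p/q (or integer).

x̄ = F·x = [-4, -6]
P̄ = F·P·Fᵀ + Q = [34 -16; -16 45]
y = z − H·x̄ = [3]
S = H·P̄·Hᵀ + R = [115]
K = P̄·Hᵀ·S⁻¹ = [-10/23; 61/115]
x' = x̄ + K·y = [-122/23, -507/115]
P' = (I − K·H)·P̄ = [282/23 242/23; 242/23 1454/115]

x' = [-122/23, -507/115]
P' = [282/23 242/23; 242/23 1454/115]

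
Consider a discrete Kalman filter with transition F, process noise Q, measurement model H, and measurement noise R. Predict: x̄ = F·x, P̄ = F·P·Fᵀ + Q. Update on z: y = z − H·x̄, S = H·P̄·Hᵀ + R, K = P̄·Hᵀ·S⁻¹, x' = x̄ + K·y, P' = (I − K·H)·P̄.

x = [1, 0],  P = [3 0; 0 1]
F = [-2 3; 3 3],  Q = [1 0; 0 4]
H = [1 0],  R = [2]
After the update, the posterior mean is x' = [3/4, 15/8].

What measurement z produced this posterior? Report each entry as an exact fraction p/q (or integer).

x̄ = F·x = [-2, 3]
P̄ = F·P·Fᵀ + Q = [22 -9; -9 40]
S = H·P̄·Hᵀ + R = [24]
K = P̄·Hᵀ·S⁻¹ = [11/12; -3/8]
x' − x̄ = [11/4, -9/8] = K·y
y = (KᵀK)⁻¹·Kᵀ·(x' − x̄) = [3]
z = y + H·x̄ = [3] + [-2] = [1]

z = [1]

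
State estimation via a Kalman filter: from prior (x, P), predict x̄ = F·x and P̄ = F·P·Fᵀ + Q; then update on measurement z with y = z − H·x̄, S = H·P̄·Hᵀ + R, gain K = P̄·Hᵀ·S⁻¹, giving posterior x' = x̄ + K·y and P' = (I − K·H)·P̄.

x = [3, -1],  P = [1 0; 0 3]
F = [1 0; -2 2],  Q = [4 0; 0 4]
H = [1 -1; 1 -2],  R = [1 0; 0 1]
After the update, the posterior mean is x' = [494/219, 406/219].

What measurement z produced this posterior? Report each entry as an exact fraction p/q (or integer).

x̄ = F·x = [3, -8]
P̄ = F·P·Fᵀ + Q = [5 -2; -2 20]
S = H·P̄·Hᵀ + R = [30 51; 51 94]
K = P̄·Hᵀ·S⁻¹ = [199/219 -29/73; 74/219 -46/73]
x' − x̄ = [-163/219, 2158/219] = K·y
y = (KᵀK)⁻¹·Kᵀ·(x' − x̄) = [-10, -21]
z = y + H·x̄ = [-10, -21] + [11, 19] = [1, -2]

z = [1, -2]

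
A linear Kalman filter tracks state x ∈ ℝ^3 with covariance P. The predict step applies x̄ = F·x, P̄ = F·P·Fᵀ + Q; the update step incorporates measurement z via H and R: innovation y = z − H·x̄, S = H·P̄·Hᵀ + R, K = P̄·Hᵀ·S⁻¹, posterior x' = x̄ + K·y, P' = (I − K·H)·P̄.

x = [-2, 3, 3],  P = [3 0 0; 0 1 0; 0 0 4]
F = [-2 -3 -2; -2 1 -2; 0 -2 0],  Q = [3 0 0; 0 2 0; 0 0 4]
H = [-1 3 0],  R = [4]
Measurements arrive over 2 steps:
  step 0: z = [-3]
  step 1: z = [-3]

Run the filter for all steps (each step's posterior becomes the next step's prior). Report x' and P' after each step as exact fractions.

step 0: x' = [-2498/173, -983/173, -834/173], P' = [5695/173 1945/173 1458/173; 1945/173 739/173 470/173; 1458/173 470/173 1240/173]
step 1: x' = [1049494/72625, 8223/2075, 345074/72625], P' = [7305197/72625 72049/2075 1990362/72625; 72049/2075 5151/415 19354/2075; 1990362/72625 19354/2075 899952/72625]

step 0: x̄ = F·x = [-11, 1, -6]
step 0: P̄ = F·P·Fᵀ + Q = [40 25 6; 25 31 -2; 6 -2 8]
step 0: y = z − H·x̄ = [-17]
step 0: S = H·P̄·Hᵀ + R = [173]
step 0: K = P̄·Hᵀ·S⁻¹ = [35/173; 68/173; -12/173]
step 0: x' = x̄ + K·y = [-2498/173, -983/173, -834/173]
step 0: P' = (I − K·H)·P̄ = [5695/173 1945/173 1458/173; 1945/173 739/173 470/173; 1458/173 470/173 1240/173]
step 1: x̄ = F·x = [9613/173, 5681/173, 1966/173]
step 1: P̄ = F·P·Fᵀ + Q = [75554/173 46847/173 14094/173; 46847/173 30829/173 8182/173; 14094/173 8182/173 3648/173]
step 1: y = z − H·x̄ = [-7949/173]
step 1: S = H·P̄·Hᵀ + R = [72625/173]
step 1: K = P̄·Hᵀ·S⁻¹ = [64987/72625; 1304/2075; 10452/72625]
step 1: x' = x̄ + K·y = [1049494/72625, 8223/2075, 345074/72625]
step 1: P' = (I − K·H)·P̄ = [7305197/72625 72049/2075 1990362/72625; 72049/2075 5151/415 19354/2075; 1990362/72625 19354/2075 899952/72625]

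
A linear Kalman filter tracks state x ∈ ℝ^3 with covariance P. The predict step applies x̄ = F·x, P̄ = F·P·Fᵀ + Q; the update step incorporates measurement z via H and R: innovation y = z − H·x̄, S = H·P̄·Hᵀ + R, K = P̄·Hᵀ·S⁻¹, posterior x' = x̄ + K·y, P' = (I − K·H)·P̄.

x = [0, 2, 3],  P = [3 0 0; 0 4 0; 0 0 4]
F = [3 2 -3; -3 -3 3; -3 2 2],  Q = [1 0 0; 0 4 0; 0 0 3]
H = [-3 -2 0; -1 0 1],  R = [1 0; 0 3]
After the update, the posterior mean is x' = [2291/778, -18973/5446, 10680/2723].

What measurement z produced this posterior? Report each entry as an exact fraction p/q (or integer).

x̄ = F·x = [-5, 3, 10]
P̄ = F·P·Fᵀ + Q = [80 -87 -35; -87 103 27; -35 27 62]
S = H·P̄·Hᵀ + R = [89 117; 117 215]
K = P̄·Hᵀ·S⁻¹ = [-105/778 -359/778; -1513/5446 3711/5446; -192/2723 1333/2723]
x' − x̄ = [6181/778, -35311/5446, -16550/2723] = K·y
y = (KᵀK)⁻¹·Kᵀ·(x' − x̄) = [-11, -14]
z = y + H·x̄ = [-11, -14] + [9, 15] = [-2, 1]

z = [-2, 1]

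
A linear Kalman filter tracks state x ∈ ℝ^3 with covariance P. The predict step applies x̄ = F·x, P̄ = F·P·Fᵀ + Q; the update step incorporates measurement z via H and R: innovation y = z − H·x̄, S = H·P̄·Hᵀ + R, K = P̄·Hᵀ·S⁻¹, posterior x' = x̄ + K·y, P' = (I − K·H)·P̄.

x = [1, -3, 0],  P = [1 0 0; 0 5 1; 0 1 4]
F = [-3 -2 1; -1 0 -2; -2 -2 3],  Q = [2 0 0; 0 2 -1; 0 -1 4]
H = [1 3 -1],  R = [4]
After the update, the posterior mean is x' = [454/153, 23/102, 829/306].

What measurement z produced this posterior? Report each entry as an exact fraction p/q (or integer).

z = [1]

x̄ = F·x = [3, -1, 4]
P̄ = F·P·Fᵀ + Q = [31 -1 30; -1 19 -19; 30 -19 52]
S = H·P̄·Hᵀ + R = [306]
K = P̄·Hᵀ·S⁻¹ = [-1/153; 25/102; -79/306]
x' − x̄ = [-5/153, 125/102, -395/306] = K·y
y = (KᵀK)⁻¹·Kᵀ·(x' − x̄) = [5]
z = y + H·x̄ = [5] + [-4] = [1]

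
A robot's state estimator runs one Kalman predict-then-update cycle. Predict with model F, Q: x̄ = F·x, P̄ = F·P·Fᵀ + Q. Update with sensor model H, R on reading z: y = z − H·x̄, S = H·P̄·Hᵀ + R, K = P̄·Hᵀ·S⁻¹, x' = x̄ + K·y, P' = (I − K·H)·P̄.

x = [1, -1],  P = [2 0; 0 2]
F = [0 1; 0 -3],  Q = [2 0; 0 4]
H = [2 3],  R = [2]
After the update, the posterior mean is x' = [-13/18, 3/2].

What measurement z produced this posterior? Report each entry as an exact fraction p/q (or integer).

x̄ = F·x = [-1, 3]
P̄ = F·P·Fᵀ + Q = [4 -6; -6 22]
S = H·P̄·Hᵀ + R = [144]
K = P̄·Hᵀ·S⁻¹ = [-5/72; 3/8]
x' − x̄ = [5/18, -3/2] = K·y
y = (KᵀK)⁻¹·Kᵀ·(x' − x̄) = [-4]
z = y + H·x̄ = [-4] + [7] = [3]

z = [3]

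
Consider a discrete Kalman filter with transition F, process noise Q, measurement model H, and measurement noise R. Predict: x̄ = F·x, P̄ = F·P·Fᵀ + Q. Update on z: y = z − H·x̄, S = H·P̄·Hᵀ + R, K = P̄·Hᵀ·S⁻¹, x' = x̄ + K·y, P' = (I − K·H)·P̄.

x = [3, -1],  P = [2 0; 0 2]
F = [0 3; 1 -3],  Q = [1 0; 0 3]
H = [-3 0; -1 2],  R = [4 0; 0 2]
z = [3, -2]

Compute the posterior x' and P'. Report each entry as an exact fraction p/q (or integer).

x' = [-289/515, -461/515]
P' = [196/515 76/515; 76/515 267/515]

x̄ = F·x = [-3, 6]
P̄ = F·P·Fᵀ + Q = [19 -18; -18 23]
y = z − H·x̄ = [-6, -17]
S = H·P̄·Hᵀ + R = [175 165; 165 185]
K = P̄·Hᵀ·S⁻¹ = [-147/515 -22/515; -57/515 229/515]
x' = x̄ + K·y = [-289/515, -461/515]
P' = (I − K·H)·P̄ = [196/515 76/515; 76/515 267/515]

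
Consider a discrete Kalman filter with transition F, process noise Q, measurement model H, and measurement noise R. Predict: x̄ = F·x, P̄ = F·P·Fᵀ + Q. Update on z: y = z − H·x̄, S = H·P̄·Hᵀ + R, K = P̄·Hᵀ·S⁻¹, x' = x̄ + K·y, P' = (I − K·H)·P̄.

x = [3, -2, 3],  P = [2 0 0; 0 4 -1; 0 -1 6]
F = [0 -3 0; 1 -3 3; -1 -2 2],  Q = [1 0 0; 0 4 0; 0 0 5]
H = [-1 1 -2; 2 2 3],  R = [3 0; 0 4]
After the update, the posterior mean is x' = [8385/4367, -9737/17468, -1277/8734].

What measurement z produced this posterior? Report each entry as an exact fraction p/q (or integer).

z = [-3, 2]

x̄ = F·x = [6, 18, 7]
P̄ = F·P·Fᵀ + Q = [37 45 30; 45 114 70; 30 70 55]
S = H·P̄·Hᵀ + R = [124 -456; -456 2663]
K = P̄·Hᵀ·S⁻¹ = [-809/4367 278/4367; 7385/17468 1182/4367; -9985/61138 3335/30569]
x' − x̄ = [-17817/4367, -324161/17468, -62415/8734] = K·y
y = (KᵀK)⁻¹·Kᵀ·(x' − x̄) = [-1, -67]
z = y + H·x̄ = [-1, -67] + [-2, 69] = [-3, 2]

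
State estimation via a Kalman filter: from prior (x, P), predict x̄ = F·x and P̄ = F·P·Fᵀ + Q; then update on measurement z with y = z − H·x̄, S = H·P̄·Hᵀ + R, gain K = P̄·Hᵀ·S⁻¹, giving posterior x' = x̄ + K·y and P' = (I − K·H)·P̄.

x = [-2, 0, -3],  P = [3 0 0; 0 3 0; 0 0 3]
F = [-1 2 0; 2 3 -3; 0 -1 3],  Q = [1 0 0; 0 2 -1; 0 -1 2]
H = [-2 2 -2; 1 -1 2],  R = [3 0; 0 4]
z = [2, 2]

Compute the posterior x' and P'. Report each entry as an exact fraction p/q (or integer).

x' = [-227/151, -1625/1208, -519/2416]
P' = [2064/151 1658/151 -337/151; 1658/151 21917/1812 2275/3624; -337/151 2275/3624 18605/7248]

x̄ = F·x = [2, 5, -9]
P̄ = F·P·Fᵀ + Q = [16 12 -6; 12 68 -37; -6 -37 32]
y = z − H·x̄ = [-22, 23]
S = H·P̄·Hᵀ + R = [619 -434; -434 316]
K = P̄·Hᵀ·S⁻¹ = [-46/151 -67/151; 589/1812 127/3624; 707/3624 4121/7248]
x' = x̄ + K·y = [-227/151, -1625/1208, -519/2416]
P' = (I − K·H)·P̄ = [2064/151 1658/151 -337/151; 1658/151 21917/1812 2275/3624; -337/151 2275/3624 18605/7248]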